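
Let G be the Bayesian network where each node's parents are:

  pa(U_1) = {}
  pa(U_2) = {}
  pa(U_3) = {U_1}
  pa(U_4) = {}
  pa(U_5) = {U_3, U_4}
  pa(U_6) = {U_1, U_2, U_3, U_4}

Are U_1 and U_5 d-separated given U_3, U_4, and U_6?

Yes

4 paths connect U_1 and U_5; each must be blocked for d-separation to hold:
Path 1: U_1 → U_6 ← U_3 → U_5
  U_3 is a fork here and U_3 is conditioned on, so the path is blocked at U_3.
Path 2: U_1 → U_6 ← U_4 → U_5
  U_4 is a fork here and U_4 is conditioned on, so the path is blocked at U_4.
Path 3: U_1 → U_3 → U_6 ← U_4 → U_5
  U_3 is a chain here and U_3 is conditioned on, so the path is blocked at U_3.
Path 4: U_1 → U_3 → U_5
  U_3 is a chain here and U_3 is conditioned on, so the path is blocked at U_3.
Since every path is blocked, d-separation holds.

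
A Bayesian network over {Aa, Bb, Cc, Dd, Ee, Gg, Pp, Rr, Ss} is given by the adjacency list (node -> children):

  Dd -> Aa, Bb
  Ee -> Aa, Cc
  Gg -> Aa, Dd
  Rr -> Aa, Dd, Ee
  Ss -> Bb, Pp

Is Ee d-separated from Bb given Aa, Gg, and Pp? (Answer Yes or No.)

No

There are 6 undirected paths between Ee and Bb; checking each against the conditioning set {Aa, Gg, Pp}:
  1. Ee → Aa ← Dd → Bb — Aa:collider[open]; Dd:fork[open] ⇒ active
  2. Ee → Aa ← Rr → Dd → Bb — Aa:collider[open]; Rr:fork[open]; Dd:chain[open] ⇒ active
  3. Ee → Aa ← Gg → Dd → Bb — Aa:collider[open]; Gg:fork[blocks]; Dd:chain[open] ⇒ blocked
  4. Ee ← Rr → Dd → Bb — Rr:fork[open]; Dd:chain[open] ⇒ active
  5. Ee ← Rr → Aa ← Dd → Bb — Rr:fork[open]; Aa:collider[open]; Dd:fork[open] ⇒ active
  6. Ee ← Rr → Aa ← Gg → Dd → Bb — Rr:fork[open]; Aa:collider[open]; Gg:fork[blocks]; Dd:chain[open] ⇒ blocked
Because an active path exists, Ee and Bb are not d-separated.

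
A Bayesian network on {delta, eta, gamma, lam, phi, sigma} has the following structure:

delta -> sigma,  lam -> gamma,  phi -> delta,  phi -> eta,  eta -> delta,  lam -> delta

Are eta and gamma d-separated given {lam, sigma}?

There are 2 undirected paths between eta and gamma; checking each against the conditioning set {lam, sigma}:
Path 1: eta ← phi → delta ← lam → gamma
  lam is a fork here and lam is conditioned on, so the path is blocked at lam.
Path 2: eta → delta ← lam → gamma
  lam is a fork here and lam is conditioned on, so the path is blocked at lam.
Since every path is blocked, d-separation holds.

Yes — eta and gamma are d-separated given {lam, sigma}.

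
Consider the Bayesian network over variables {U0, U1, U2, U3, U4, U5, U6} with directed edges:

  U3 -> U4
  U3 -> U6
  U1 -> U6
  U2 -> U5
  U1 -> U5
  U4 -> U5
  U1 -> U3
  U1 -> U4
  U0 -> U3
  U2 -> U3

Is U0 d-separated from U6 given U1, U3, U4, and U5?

We examine all 6 paths between U0 and U6:
  1. U0 → U3 → U4 → U5 ← U1 → U6 — U3:chain[blocks]; U4:chain[blocks]; U5:collider[open]; U1:fork[blocks] ⇒ blocked
  2. U0 → U3 → U4 ← U1 → U6 — U3:chain[blocks]; U4:collider[open]; U1:fork[blocks] ⇒ blocked
  3. U0 → U3 → U6 — U3:chain[blocks] ⇒ blocked
  4. U0 → U3 ← U2 → U5 ← U4 ← U1 → U6 — U3:collider[open]; U2:fork[open]; U5:collider[open]; U4:chain[blocks]; U1:fork[blocks] ⇒ blocked
  5. U0 → U3 ← U2 → U5 ← U1 → U6 — U3:collider[open]; U2:fork[open]; U5:collider[open]; U1:fork[blocks] ⇒ blocked
  6. U0 → U3 ← U1 → U6 — U3:collider[open]; U1:fork[blocks] ⇒ blocked
Since every path is blocked, d-separation holds.

Yes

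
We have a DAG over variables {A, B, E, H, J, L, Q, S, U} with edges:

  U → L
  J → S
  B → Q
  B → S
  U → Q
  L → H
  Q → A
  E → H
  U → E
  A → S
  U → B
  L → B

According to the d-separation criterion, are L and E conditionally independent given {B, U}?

5 paths connect L and E; each must be blocked for d-separation to hold:
Path 1: L ← U → E
  U is a fork here and U is conditioned on, so the path is blocked at U.
Path 2: L → H ← E
  H is a collider here and neither H nor any of its descendants is conditioned on, so the collider stays closed — the path is blocked at H.
Path 3: L → B ← U → E
  U is a fork here and U is conditioned on, so the path is blocked at U.
Path 4: L → B → S ← A ← Q ← U → E
  B is a chain here and B is conditioned on, so the path is blocked at B.
Path 5: L → B → Q ← U → E
  B is a chain here and B is conditioned on, so the path is blocked at B.
Since every path is blocked, d-separation holds.

Yes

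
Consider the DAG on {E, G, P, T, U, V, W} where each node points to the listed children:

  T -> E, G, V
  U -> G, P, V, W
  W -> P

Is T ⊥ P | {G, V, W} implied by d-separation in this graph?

Enumerating the 4 paths from T to P and testing each for blocking by {G, V, W}:
Path 1: T → V ← U → W → P
  W is a chain here and W is conditioned on, so the path is blocked at W.
Path 2: T → V ← U → P
  V is a collider and V is conditioned on, which opens it; U is a fork and U is not conditioned on — no node blocks this path, so it is active.
Path 3: T → G ← U → W → P
  W is a chain here and W is conditioned on, so the path is blocked at W.
Path 4: T → G ← U → P
  G is a collider and G is conditioned on, which opens it; U is a fork and U is not conditioned on — no node blocks this path, so it is active.
Since the path T → V ← U → P is active, T and P are not d-separated given {G, V, W}.

No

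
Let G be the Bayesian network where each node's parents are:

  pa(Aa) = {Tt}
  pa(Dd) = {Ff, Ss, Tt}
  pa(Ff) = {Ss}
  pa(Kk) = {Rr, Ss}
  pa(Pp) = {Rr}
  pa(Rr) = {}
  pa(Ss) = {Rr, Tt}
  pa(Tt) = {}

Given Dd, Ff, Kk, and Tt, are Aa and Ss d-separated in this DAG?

Yes

Enumerating the 3 paths from Aa to Ss and testing each for blocking by {Dd, Ff, Kk, Tt}:
Path 1: Aa ← Tt → Ss
  Tt is a fork here and Tt is conditioned on, so the path is blocked at Tt.
Path 2: Aa ← Tt → Dd ← Ff ← Ss
  Tt is a fork here and Tt is conditioned on, so the path is blocked at Tt.
Path 3: Aa ← Tt → Dd ← Ss
  Tt is a fork here and Tt is conditioned on, so the path is blocked at Tt.
Since every path is blocked, d-separation holds.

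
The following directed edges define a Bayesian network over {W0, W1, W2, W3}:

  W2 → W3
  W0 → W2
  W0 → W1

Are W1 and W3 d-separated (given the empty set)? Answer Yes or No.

The only undirected path from W1 to W3 is:
Path 1: W1 ← W0 → W2 → W3
  W0 is a fork and W0 is not conditioned on; W2 is a chain and W2 is not conditioned on — no node blocks this path, so it is active.
Because an active path exists, W1 and W3 are not d-separated.

No — W1 and W3 are not d-separated given ∅.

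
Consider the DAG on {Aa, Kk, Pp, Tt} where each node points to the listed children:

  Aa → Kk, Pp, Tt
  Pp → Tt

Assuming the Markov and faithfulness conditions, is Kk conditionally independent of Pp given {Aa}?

There are 2 undirected paths between Kk and Pp; checking each against the conditioning set {Aa}:
Path 1: Kk ← Aa → Pp
  Aa is a fork here and Aa is conditioned on, so the path is blocked at Aa.
Path 2: Kk ← Aa → Tt ← Pp
  Aa is a fork here and Aa is conditioned on, so the path is blocked at Aa.
Since every path is blocked, d-separation holds.

Yes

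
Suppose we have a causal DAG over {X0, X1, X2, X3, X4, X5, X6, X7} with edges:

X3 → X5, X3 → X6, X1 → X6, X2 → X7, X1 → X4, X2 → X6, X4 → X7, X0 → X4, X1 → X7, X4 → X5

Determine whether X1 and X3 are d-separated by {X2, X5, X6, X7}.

No

We examine all 6 paths between X1 and X3:
Path 1: X1 → X4 → X5 ← X3
  X4 is a chain and X4 is not conditioned on; X5 is a collider and X5 is conditioned on, which opens it — no node blocks this path, so it is active.
Path 2: X1 → X4 → X7 ← X2 → X6 ← X3
  X2 is a fork here and X2 is conditioned on, so the path is blocked at X2.
Path 3: X1 → X7 ← X4 → X5 ← X3
  X7 is a collider and X7 is conditioned on, which opens it; X4 is a fork and X4 is not conditioned on; X5 is a collider and X5 is conditioned on, which opens it — no node blocks this path, so it is active.
Path 4: X1 → X7 ← X2 → X6 ← X3
  X2 is a fork here and X2 is conditioned on, so the path is blocked at X2.
Path 5: X1 → X6 ← X3
  X6 is a collider and X6 is conditioned on, which opens it — no node blocks this path, so it is active.
Path 6: X1 → X6 ← X2 → X7 ← X4 → X5 ← X3
  X2 is a fork here and X2 is conditioned on, so the path is blocked at X2.
Because an active path exists, X1 and X3 are not d-separated.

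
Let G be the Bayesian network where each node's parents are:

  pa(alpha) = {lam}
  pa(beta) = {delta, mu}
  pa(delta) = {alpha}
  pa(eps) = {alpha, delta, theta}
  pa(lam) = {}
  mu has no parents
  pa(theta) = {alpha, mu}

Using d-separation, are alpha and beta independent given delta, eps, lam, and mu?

We examine all 6 paths between alpha and beta:
  1. alpha → theta → eps ← delta → beta — theta:chain[open]; eps:collider[open]; delta:fork[blocks] ⇒ blocked
  2. alpha → theta ← mu → beta — theta:collider[open]; mu:fork[blocks] ⇒ blocked
  3. alpha → eps ← theta ← mu → beta — eps:collider[open]; theta:chain[open]; mu:fork[blocks] ⇒ blocked
  4. alpha → eps ← delta → beta — eps:collider[open]; delta:fork[blocks] ⇒ blocked
  5. alpha → delta → eps ← theta ← mu → beta — delta:chain[blocks]; eps:collider[open]; theta:chain[open]; mu:fork[blocks] ⇒ blocked
  6. alpha → delta → beta — delta:chain[blocks] ⇒ blocked
Since every path is blocked, d-separation holds.

Yes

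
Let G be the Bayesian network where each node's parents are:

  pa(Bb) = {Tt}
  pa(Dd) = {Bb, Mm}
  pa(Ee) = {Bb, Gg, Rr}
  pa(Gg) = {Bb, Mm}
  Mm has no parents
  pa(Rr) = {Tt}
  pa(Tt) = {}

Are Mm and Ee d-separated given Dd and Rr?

Enumerating the 6 paths from Mm to Ee and testing each for blocking by {Dd, Rr}:
  1. Mm → Dd ← Bb ← Tt → Rr → Ee — Dd:collider[open]; Bb:chain[open]; Tt:fork[open]; Rr:chain[blocks] ⇒ blocked
  2. Mm → Dd ← Bb → Gg → Ee — Dd:collider[open]; Bb:fork[open]; Gg:chain[open] ⇒ active
  3. Mm → Dd ← Bb → Ee — Dd:collider[open]; Bb:fork[open] ⇒ active
  4. Mm → Gg ← Bb ← Tt → Rr → Ee — Gg:collider[blocks]; Bb:chain[open]; Tt:fork[open]; Rr:chain[blocks] ⇒ blocked
  5. Mm → Gg ← Bb → Ee — Gg:collider[blocks]; Bb:fork[open] ⇒ blocked
  6. Mm → Gg → Ee — Gg:chain[open] ⇒ active
At least one path is unblocked, so d-separation fails.

No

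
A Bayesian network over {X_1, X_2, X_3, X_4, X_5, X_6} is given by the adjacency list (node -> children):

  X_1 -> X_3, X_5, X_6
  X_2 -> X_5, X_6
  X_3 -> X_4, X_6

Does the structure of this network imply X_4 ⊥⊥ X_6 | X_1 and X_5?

We examine all 3 paths between X_4 and X_6:
Path 1: X_4 ← X_3 → X_6
  X_3 is a fork and X_3 is not conditioned on — no node blocks this path, so it is active.
Path 2: X_4 ← X_3 ← X_1 → X_6
  X_1 is a fork here and X_1 is conditioned on, so the path is blocked at X_1.
Path 3: X_4 ← X_3 ← X_1 → X_5 ← X_2 → X_6
  X_1 is a fork here and X_1 is conditioned on, so the path is blocked at X_1.
At least one path is unblocked, so d-separation fails.

No — X_4 and X_6 are not d-separated given {X_1, X_5}.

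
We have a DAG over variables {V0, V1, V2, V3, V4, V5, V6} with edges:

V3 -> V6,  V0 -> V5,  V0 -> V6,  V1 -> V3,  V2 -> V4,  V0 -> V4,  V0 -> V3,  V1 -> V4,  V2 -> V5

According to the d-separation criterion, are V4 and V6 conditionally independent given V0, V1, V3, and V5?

Yes

We examine all 6 paths between V4 and V6:
Path 1: V4 ← V1 → V3 ← V0 → V6
  V1 is a fork here and V1 is conditioned on, so the path is blocked at V1.
Path 2: V4 ← V1 → V3 → V6
  V1 is a fork here and V1 is conditioned on, so the path is blocked at V1.
Path 3: V4 ← V2 → V5 ← V0 → V3 → V6
  V0 is a fork here and V0 is conditioned on, so the path is blocked at V0.
Path 4: V4 ← V2 → V5 ← V0 → V6
  V0 is a fork here and V0 is conditioned on, so the path is blocked at V0.
Path 5: V4 ← V0 → V3 → V6
  V0 is a fork here and V0 is conditioned on, so the path is blocked at V0.
Path 6: V4 ← V0 → V6
  V0 is a fork here and V0 is conditioned on, so the path is blocked at V0.
Since every path is blocked, d-separation holds.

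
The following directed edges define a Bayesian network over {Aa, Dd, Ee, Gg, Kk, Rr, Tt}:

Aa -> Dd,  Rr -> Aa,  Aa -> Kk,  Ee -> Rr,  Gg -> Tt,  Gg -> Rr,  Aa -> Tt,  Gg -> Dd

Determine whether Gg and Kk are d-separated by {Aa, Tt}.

There are 3 undirected paths between Gg and Kk; checking each against the conditioning set {Aa, Tt}:
  1. Gg → Dd ← Aa → Kk — Dd:collider[blocks]; Aa:fork[blocks] ⇒ blocked
  2. Gg → Rr → Aa → Kk — Rr:chain[open]; Aa:chain[blocks] ⇒ blocked
  3. Gg → Tt ← Aa → Kk — Tt:collider[open]; Aa:fork[blocks] ⇒ blocked
All paths are blocked; Gg ⊥ Kk | {Aa, Tt} holds.

Yes — Gg and Kk are d-separated given {Aa, Tt}.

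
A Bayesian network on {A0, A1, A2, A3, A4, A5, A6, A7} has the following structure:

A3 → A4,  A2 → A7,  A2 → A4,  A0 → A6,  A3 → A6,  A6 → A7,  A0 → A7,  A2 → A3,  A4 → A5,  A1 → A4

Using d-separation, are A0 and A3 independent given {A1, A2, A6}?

No

6 paths connect A0 and A3; each must be blocked for d-separation to hold:
Path 1: A0 → A6 ← A3
  A6 is a collider and A6 is conditioned on, which opens it — no node blocks this path, so it is active.
Path 2: A0 → A6 → A7 ← A2 → A4 ← A3
  A6 is a chain here and A6 is conditioned on, so the path is blocked at A6.
Path 3: A0 → A6 → A7 ← A2 → A3
  A6 is a chain here and A6 is conditioned on, so the path is blocked at A6.
Path 4: A0 → A7 ← A6 ← A3
  A7 is a collider here and neither A7 nor any of its descendants is conditioned on, so the collider stays closed — the path is blocked at A7.
Path 5: A0 → A7 ← A2 → A4 ← A3
  A7 is a collider here and neither A7 nor any of its descendants is conditioned on, so the collider stays closed — the path is blocked at A7.
Path 6: A0 → A7 ← A2 → A3
  A7 is a collider here and neither A7 nor any of its descendants is conditioned on, so the collider stays closed — the path is blocked at A7.
Because an active path exists, A0 and A3 are not d-separated.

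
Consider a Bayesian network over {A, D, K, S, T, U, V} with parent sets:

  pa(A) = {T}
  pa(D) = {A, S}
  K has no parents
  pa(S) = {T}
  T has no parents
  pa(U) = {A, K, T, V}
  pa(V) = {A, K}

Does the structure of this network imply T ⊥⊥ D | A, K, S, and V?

Enumerating the 5 paths from T to D and testing each for blocking by {A, K, S, V}:
  1. T → U ← V ← A → D — U:collider[blocks]; V:chain[blocks]; A:fork[blocks] ⇒ blocked
  2. T → U ← A → D — U:collider[blocks]; A:fork[blocks] ⇒ blocked
  3. T → U ← K → V ← A → D — U:collider[blocks]; K:fork[blocks]; V:collider[open]; A:fork[blocks] ⇒ blocked
  4. T → A → D — A:chain[blocks] ⇒ blocked
  5. T → S → D — S:chain[blocks] ⇒ blocked
Since every path is blocked, d-separation holds.

Yes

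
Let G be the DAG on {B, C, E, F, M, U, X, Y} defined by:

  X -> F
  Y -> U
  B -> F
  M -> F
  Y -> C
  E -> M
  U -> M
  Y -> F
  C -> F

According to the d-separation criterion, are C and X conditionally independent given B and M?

Yes

Enumerating the 3 paths from C to X and testing each for blocking by {B, M}:
Path 1: C ← Y → U → M → F ← X
  M is a chain here and M is conditioned on, so the path is blocked at M.
Path 2: C ← Y → F ← X
  F is a collider here and neither F nor any of its descendants is conditioned on, so the collider stays closed — the path is blocked at F.
Path 3: C → F ← X
  F is a collider here and neither F nor any of its descendants is conditioned on, so the collider stays closed — the path is blocked at F.
Since every path is blocked, d-separation holds.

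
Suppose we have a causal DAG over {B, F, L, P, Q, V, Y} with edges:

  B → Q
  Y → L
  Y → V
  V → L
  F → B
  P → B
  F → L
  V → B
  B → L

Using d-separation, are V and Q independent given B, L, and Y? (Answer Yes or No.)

Yes

There are 5 undirected paths between V and Q; checking each against the conditioning set {B, L, Y}:
Path 1: V → B → Q
  B is a chain here and B is conditioned on, so the path is blocked at B.
Path 2: V ← Y → L ← F → B → Q
  Y is a fork here and Y is conditioned on, so the path is blocked at Y.
Path 3: V ← Y → L ← B → Q
  Y is a fork here and Y is conditioned on, so the path is blocked at Y.
Path 4: V → L ← F → B → Q
  B is a chain here and B is conditioned on, so the path is blocked at B.
Path 5: V → L ← B → Q
  B is a fork here and B is conditioned on, so the path is blocked at B.
All paths are blocked; V ⊥ Q | {B, L, Y} holds.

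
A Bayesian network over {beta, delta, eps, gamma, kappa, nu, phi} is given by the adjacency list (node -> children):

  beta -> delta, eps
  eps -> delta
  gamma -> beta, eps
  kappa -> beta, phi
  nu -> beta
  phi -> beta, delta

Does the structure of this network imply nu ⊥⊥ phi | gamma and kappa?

Yes — nu and phi are d-separated given {gamma, kappa}.

5 paths connect nu and phi; each must be blocked for d-separation to hold:
Path 1: nu → beta → eps → delta ← phi
  delta is a collider here and neither delta nor any of its descendants is conditioned on, so the collider stays closed — the path is blocked at delta.
Path 2: nu → beta → delta ← phi
  delta is a collider here and neither delta nor any of its descendants is conditioned on, so the collider stays closed — the path is blocked at delta.
Path 3: nu → beta ← phi
  beta is a collider here and neither beta nor any of its descendants is conditioned on, so the collider stays closed — the path is blocked at beta.
Path 4: nu → beta ← kappa → phi
  beta is a collider here and neither beta nor any of its descendants is conditioned on, so the collider stays closed — the path is blocked at beta.
Path 5: nu → beta ← gamma → eps → delta ← phi
  beta is a collider here and neither beta nor any of its descendants is conditioned on, so the collider stays closed — the path is blocked at beta.
Since every path is blocked, d-separation holds.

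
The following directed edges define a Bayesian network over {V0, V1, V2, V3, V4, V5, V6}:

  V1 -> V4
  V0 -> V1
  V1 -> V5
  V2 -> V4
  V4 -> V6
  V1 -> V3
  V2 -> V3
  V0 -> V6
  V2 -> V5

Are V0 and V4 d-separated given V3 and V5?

4 paths connect V0 and V4; each must be blocked for d-separation to hold:
Path 1: V0 → V1 → V3 ← V2 → V4
  V1 is a chain and V1 is not conditioned on; V3 is a collider and V3 is conditioned on, which opens it; V2 is a fork and V2 is not conditioned on — no node blocks this path, so it is active.
Path 2: V0 → V1 → V5 ← V2 → V4
  V1 is a chain and V1 is not conditioned on; V5 is a collider and V5 is conditioned on, which opens it; V2 is a fork and V2 is not conditioned on — no node blocks this path, so it is active.
Path 3: V0 → V1 → V4
  V1 is a chain and V1 is not conditioned on — no node blocks this path, so it is active.
Path 4: V0 → V6 ← V4
  V6 is a collider here and neither V6 nor any of its descendants is conditioned on, so the collider stays closed — the path is blocked at V6.
Since the path V0 → V1 → V3 ← V2 → V4 is active, V0 and V4 are not d-separated given {V3, V5}.

No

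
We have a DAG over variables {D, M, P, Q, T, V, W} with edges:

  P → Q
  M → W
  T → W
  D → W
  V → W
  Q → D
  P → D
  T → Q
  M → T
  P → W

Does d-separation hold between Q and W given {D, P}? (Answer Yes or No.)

No

Enumerating the 6 paths from Q to W and testing each for blocking by {D, P}:
Path 1: Q ← P → W
  P is a fork here and P is conditioned on, so the path is blocked at P.
Path 2: Q ← P → D → W
  P is a fork here and P is conditioned on, so the path is blocked at P.
Path 3: Q ← T ← M → W
  T is a chain and T is not conditioned on; M is a fork and M is not conditioned on — no node blocks this path, so it is active.
Path 4: Q ← T → W
  T is a fork and T is not conditioned on — no node blocks this path, so it is active.
Path 5: Q → D → W
  D is a chain here and D is conditioned on, so the path is blocked at D.
Path 6: Q → D ← P → W
  P is a fork here and P is conditioned on, so the path is blocked at P.
Since the path Q ← T ← M → W is active, Q and W are not d-separated given {D, P}.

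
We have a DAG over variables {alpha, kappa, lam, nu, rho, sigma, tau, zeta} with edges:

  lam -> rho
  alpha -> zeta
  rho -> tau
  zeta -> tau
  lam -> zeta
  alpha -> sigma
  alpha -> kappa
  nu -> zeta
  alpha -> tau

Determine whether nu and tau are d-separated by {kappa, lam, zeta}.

No — nu and tau are not d-separated given {kappa, lam, zeta}.

3 paths connect nu and tau; each must be blocked for d-separation to hold:
Path 1: nu → zeta ← lam → rho → tau
  lam is a fork here and lam is conditioned on, so the path is blocked at lam.
Path 2: nu → zeta ← alpha → tau
  zeta is a collider and zeta is conditioned on, which opens it; alpha is a fork and alpha is not conditioned on — no node blocks this path, so it is active.
Path 3: nu → zeta → tau
  zeta is a chain here and zeta is conditioned on, so the path is blocked at zeta.
Because an active path exists, nu and tau are not d-separated.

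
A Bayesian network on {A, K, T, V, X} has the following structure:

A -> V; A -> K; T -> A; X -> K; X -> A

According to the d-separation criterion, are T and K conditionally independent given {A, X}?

Yes

We examine all 2 paths between T and K:
Path 1: T → A → K
  A is a chain here and A is conditioned on, so the path is blocked at A.
Path 2: T → A ← X → K
  X is a fork here and X is conditioned on, so the path is blocked at X.
Every path is blocked, so T and K are d-separated given {A, X}.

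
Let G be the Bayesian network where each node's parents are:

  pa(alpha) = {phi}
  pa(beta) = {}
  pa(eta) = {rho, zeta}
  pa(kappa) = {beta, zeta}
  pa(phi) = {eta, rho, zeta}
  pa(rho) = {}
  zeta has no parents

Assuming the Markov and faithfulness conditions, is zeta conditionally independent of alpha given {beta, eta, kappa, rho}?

Enumerating the 3 paths from zeta to alpha and testing each for blocking by {beta, eta, kappa, rho}:
Path 1: zeta → eta ← rho → phi → alpha
  rho is a fork here and rho is conditioned on, so the path is blocked at rho.
Path 2: zeta → eta → phi → alpha
  eta is a chain here and eta is conditioned on, so the path is blocked at eta.
Path 3: zeta → phi → alpha
  phi is a chain and phi is not conditioned on — no node blocks this path, so it is active.
At least one path is unblocked, so d-separation fails.

No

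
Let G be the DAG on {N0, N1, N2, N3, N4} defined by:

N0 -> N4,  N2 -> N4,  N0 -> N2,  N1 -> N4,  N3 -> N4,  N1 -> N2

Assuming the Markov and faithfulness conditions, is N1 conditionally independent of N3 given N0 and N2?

Yes

Enumerating the 3 paths from N1 to N3 and testing each for blocking by {N0, N2}:
Path 1: N1 → N2 → N4 ← N3
  N2 is a chain here and N2 is conditioned on, so the path is blocked at N2.
Path 2: N1 → N2 ← N0 → N4 ← N3
  N0 is a fork here and N0 is conditioned on, so the path is blocked at N0.
Path 3: N1 → N4 ← N3
  N4 is a collider here and neither N4 nor any of its descendants is conditioned on, so the collider stays closed — the path is blocked at N4.
Every path is blocked, so N1 and N3 are d-separated given {N0, N2}.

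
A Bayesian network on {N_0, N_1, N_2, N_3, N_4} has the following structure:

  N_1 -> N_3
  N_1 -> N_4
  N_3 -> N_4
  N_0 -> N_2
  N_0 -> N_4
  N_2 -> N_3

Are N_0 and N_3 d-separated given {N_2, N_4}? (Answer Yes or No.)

No

There are 3 undirected paths between N_0 and N_3; checking each against the conditioning set {N_2, N_4}:
  1. N_0 → N_4 ← N_1 → N_3 — N_4:collider[open]; N_1:fork[open] ⇒ active
  2. N_0 → N_4 ← N_3 — N_4:collider[open] ⇒ active
  3. N_0 → N_2 → N_3 — N_2:chain[blocks] ⇒ blocked
Since the path N_0 → N_4 ← N_1 → N_3 is active, N_0 and N_3 are not d-separated given {N_2, N_4}.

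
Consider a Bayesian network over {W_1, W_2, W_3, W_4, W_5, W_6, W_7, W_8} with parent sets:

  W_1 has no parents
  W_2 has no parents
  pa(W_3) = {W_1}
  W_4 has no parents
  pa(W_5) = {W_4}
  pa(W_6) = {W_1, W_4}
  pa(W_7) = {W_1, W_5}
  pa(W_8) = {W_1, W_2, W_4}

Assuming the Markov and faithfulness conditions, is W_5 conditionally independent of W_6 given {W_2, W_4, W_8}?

There are 4 undirected paths between W_5 and W_6; checking each against the conditioning set {W_2, W_4, W_8}:
Path 1: W_5 → W_7 ← W_1 → W_6
  W_7 is a collider here and neither W_7 nor any of its descendants is conditioned on, so the collider stays closed — the path is blocked at W_7.
Path 2: W_5 → W_7 ← W_1 → W_8 ← W_4 → W_6
  W_7 is a collider here and neither W_7 nor any of its descendants is conditioned on, so the collider stays closed — the path is blocked at W_7.
Path 3: W_5 ← W_4 → W_6
  W_4 is a fork here and W_4 is conditioned on, so the path is blocked at W_4.
Path 4: W_5 ← W_4 → W_8 ← W_1 → W_6
  W_4 is a fork here and W_4 is conditioned on, so the path is blocked at W_4.
Every path is blocked, so W_5 and W_6 are d-separated given {W_2, W_4, W_8}.

Yes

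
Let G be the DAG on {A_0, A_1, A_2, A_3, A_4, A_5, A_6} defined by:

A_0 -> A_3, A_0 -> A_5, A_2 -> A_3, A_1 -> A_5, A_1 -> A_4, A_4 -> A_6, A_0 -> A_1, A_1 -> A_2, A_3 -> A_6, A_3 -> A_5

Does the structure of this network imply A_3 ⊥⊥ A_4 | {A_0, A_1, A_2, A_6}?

There are 6 undirected paths between A_3 and A_4; checking each against the conditioning set {A_0, A_1, A_2, A_6}:
Path 1: A_3 ← A_0 → A_5 ← A_1 → A_4
  A_0 is a fork here and A_0 is conditioned on, so the path is blocked at A_0.
Path 2: A_3 ← A_0 → A_1 → A_4
  A_0 is a fork here and A_0 is conditioned on, so the path is blocked at A_0.
Path 3: A_3 → A_6 ← A_4
  A_6 is a collider and A_6 is conditioned on, which opens it — no node blocks this path, so it is active.
Path 4: A_3 ← A_2 ← A_1 → A_4
  A_2 is a chain here and A_2 is conditioned on, so the path is blocked at A_2.
Path 5: A_3 → A_5 ← A_0 → A_1 → A_4
  A_5 is a collider here and neither A_5 nor any of its descendants is conditioned on, so the collider stays closed — the path is blocked at A_5.
Path 6: A_3 → A_5 ← A_1 → A_4
  A_5 is a collider here and neither A_5 nor any of its descendants is conditioned on, so the collider stays closed — the path is blocked at A_5.
At least one path is unblocked, so d-separation fails.

No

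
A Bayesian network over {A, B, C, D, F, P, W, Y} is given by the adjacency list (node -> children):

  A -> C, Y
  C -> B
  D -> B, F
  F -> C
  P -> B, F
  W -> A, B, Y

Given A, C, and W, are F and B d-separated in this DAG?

No

Enumerating the 5 paths from F to B and testing each for blocking by {A, C, W}:
  1. F ← P → B — P:fork[open] ⇒ active
  2. F → C → B — C:chain[blocks] ⇒ blocked
  3. F → C ← A → Y ← W → B — C:collider[open]; A:fork[blocks]; Y:collider[blocks]; W:fork[blocks] ⇒ blocked
  4. F → C ← A ← W → B — C:collider[open]; A:chain[blocks]; W:fork[blocks] ⇒ blocked
  5. F ← D → B — D:fork[open] ⇒ active
Because an active path exists, F and B are not d-separated.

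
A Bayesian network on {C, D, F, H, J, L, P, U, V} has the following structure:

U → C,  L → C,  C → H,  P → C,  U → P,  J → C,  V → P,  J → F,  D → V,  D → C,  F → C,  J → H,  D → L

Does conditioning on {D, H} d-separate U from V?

No — U and V are not d-separated given {D, H}.

There are 6 undirected paths between U and V; checking each against the conditioning set {D, H}:
  1. U → P → C ← D → V — P:chain[open]; C:collider[open]; D:fork[blocks] ⇒ blocked
  2. U → P → C ← L ← D → V — P:chain[open]; C:collider[open]; L:chain[open]; D:fork[blocks] ⇒ blocked
  3. U → P ← V — P:collider[open] ⇒ active
  4. U → C ← D → V — C:collider[open]; D:fork[blocks] ⇒ blocked
  5. U → C ← P ← V — C:collider[open]; P:chain[open] ⇒ active
  6. U → C ← L ← D → V — C:collider[open]; L:chain[open]; D:fork[blocks] ⇒ blocked
At least one path is unblocked, so d-separation fails.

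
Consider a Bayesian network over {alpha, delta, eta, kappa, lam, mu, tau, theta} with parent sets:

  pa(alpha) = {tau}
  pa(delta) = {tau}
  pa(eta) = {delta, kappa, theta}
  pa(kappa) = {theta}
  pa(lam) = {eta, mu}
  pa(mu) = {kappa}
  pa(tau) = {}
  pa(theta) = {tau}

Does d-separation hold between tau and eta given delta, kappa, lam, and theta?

Yes — tau and eta are d-separated given {delta, kappa, lam, theta}.

There are 4 undirected paths between tau and eta; checking each against the conditioning set {delta, kappa, lam, theta}:
  1. tau → delta → eta — delta:chain[blocks] ⇒ blocked
  2. tau → theta → kappa → eta — theta:chain[blocks]; kappa:chain[blocks] ⇒ blocked
  3. tau → theta → kappa → mu → lam ← eta — theta:chain[blocks]; kappa:chain[blocks]; mu:chain[open]; lam:collider[open] ⇒ blocked
  4. tau → theta → eta — theta:chain[blocks] ⇒ blocked
All paths are blocked; tau ⊥ eta | {delta, kappa, lam, theta} holds.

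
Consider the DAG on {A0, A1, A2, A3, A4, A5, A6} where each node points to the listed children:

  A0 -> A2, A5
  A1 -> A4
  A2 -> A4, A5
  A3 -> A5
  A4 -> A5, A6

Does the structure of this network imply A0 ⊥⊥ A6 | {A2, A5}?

No

We examine all 4 paths between A0 and A6:
Path 1: A0 → A2 → A5 ← A4 → A6
  A2 is a chain here and A2 is conditioned on, so the path is blocked at A2.
Path 2: A0 → A2 → A4 → A6
  A2 is a chain here and A2 is conditioned on, so the path is blocked at A2.
Path 3: A0 → A5 ← A2 → A4 → A6
  A2 is a fork here and A2 is conditioned on, so the path is blocked at A2.
Path 4: A0 → A5 ← A4 → A6
  A5 is a collider and A5 is conditioned on, which opens it; A4 is a fork and A4 is not conditioned on — no node blocks this path, so it is active.
At least one path is unblocked, so d-separation fails.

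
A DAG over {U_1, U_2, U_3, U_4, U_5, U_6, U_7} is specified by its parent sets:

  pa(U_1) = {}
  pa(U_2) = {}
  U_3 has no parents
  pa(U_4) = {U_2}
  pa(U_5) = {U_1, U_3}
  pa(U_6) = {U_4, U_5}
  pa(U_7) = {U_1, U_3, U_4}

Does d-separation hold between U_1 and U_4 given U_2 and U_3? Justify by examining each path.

Yes

There are 4 undirected paths between U_1 and U_4; checking each against the conditioning set {U_2, U_3}:
Path 1: U_1 → U_5 ← U_3 → U_7 ← U_4
  U_5 is a collider here and neither U_5 nor any of its descendants is conditioned on, so the collider stays closed — the path is blocked at U_5.
Path 2: U_1 → U_5 → U_6 ← U_4
  U_6 is a collider here and neither U_6 nor any of its descendants is conditioned on, so the collider stays closed — the path is blocked at U_6.
Path 3: U_1 → U_7 ← U_3 → U_5 → U_6 ← U_4
  U_7 is a collider here and neither U_7 nor any of its descendants is conditioned on, so the collider stays closed — the path is blocked at U_7.
Path 4: U_1 → U_7 ← U_4
  U_7 is a collider here and neither U_7 nor any of its descendants is conditioned on, so the collider stays closed — the path is blocked at U_7.
All paths are blocked; U_1 ⊥ U_4 | {U_2, U_3} holds.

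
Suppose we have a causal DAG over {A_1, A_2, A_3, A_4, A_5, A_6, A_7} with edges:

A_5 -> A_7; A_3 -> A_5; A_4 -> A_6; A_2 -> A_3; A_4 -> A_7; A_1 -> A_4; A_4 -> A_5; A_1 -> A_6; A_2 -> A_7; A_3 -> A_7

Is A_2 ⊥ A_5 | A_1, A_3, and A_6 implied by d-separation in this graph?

Enumerating the 6 paths from A_2 to A_5 and testing each for blocking by {A_1, A_3, A_6}:
Path 1: A_2 → A_3 → A_5
  A_3 is a chain here and A_3 is conditioned on, so the path is blocked at A_3.
Path 2: A_2 → A_3 → A_7 ← A_5
  A_3 is a chain here and A_3 is conditioned on, so the path is blocked at A_3.
Path 3: A_2 → A_3 → A_7 ← A_4 → A_5
  A_3 is a chain here and A_3 is conditioned on, so the path is blocked at A_3.
Path 4: A_2 → A_7 ← A_5
  A_7 is a collider here and neither A_7 nor any of its descendants is conditioned on, so the collider stays closed — the path is blocked at A_7.
Path 5: A_2 → A_7 ← A_4 → A_5
  A_7 is a collider here and neither A_7 nor any of its descendants is conditioned on, so the collider stays closed — the path is blocked at A_7.
Path 6: A_2 → A_7 ← A_3 → A_5
  A_7 is a collider here and neither A_7 nor any of its descendants is conditioned on, so the collider stays closed — the path is blocked at A_7.
All paths are blocked; A_2 ⊥ A_5 | {A_1, A_3, A_6} holds.

Yes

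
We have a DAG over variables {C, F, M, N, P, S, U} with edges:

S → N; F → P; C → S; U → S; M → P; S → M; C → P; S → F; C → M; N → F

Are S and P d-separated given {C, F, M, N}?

Yes

There are 6 undirected paths between S and P; checking each against the conditioning set {C, F, M, N}:
  1. S → F → P — F:chain[blocks] ⇒ blocked
  2. S → M ← C → P — M:collider[open]; C:fork[blocks] ⇒ blocked
  3. S → M → P — M:chain[blocks] ⇒ blocked
  4. S ← C → M → P — C:fork[blocks]; M:chain[blocks] ⇒ blocked
  5. S ← C → P — C:fork[blocks] ⇒ blocked
  6. S → N → F → P — N:chain[blocks]; F:chain[blocks] ⇒ blocked
Since every path is blocked, d-separation holds.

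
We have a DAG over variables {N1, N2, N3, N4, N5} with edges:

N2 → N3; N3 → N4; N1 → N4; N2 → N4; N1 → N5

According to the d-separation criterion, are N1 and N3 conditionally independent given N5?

Yes

We examine all 2 paths between N1 and N3:
  1. N1 → N4 ← N2 → N3 — N4:collider[blocks]; N2:fork[open] ⇒ blocked
  2. N1 → N4 ← N3 — N4:collider[blocks] ⇒ blocked
Every path is blocked, so N1 and N3 are d-separated given {N5}.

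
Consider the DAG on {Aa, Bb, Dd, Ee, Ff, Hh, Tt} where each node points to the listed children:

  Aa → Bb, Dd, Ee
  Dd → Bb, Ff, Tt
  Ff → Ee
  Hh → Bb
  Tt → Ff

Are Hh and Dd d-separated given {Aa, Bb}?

No

There are 4 undirected paths between Hh and Dd; checking each against the conditioning set {Aa, Bb}:
Path 1: Hh → Bb ← Dd
  Bb is a collider and Bb is conditioned on, which opens it — no node blocks this path, so it is active.
Path 2: Hh → Bb ← Aa → Dd
  Aa is a fork here and Aa is conditioned on, so the path is blocked at Aa.
Path 3: Hh → Bb ← Aa → Ee ← Ff ← Tt ← Dd
  Aa is a fork here and Aa is conditioned on, so the path is blocked at Aa.
Path 4: Hh → Bb ← Aa → Ee ← Ff ← Dd
  Aa is a fork here and Aa is conditioned on, so the path is blocked at Aa.
At least one path is unblocked, so d-separation fails.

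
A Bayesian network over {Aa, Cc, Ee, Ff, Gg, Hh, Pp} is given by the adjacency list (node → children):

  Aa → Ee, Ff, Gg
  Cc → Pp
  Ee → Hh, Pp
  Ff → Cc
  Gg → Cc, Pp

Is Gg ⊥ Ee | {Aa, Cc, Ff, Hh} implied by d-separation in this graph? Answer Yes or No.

Yes

We examine all 6 paths between Gg and Ee:
Path 1: Gg ← Aa → Ee
  Aa is a fork here and Aa is conditioned on, so the path is blocked at Aa.
Path 2: Gg ← Aa → Ff → Cc → Pp ← Ee
  Aa is a fork here and Aa is conditioned on, so the path is blocked at Aa.
Path 3: Gg → Cc → Pp ← Ee
  Cc is a chain here and Cc is conditioned on, so the path is blocked at Cc.
Path 4: Gg → Cc ← Ff ← Aa → Ee
  Ff is a chain here and Ff is conditioned on, so the path is blocked at Ff.
Path 5: Gg → Pp ← Cc ← Ff ← Aa → Ee
  Pp is a collider here and neither Pp nor any of its descendants is conditioned on, so the collider stays closed — the path is blocked at Pp.
Path 6: Gg → Pp ← Ee
  Pp is a collider here and neither Pp nor any of its descendants is conditioned on, so the collider stays closed — the path is blocked at Pp.
Since every path is blocked, d-separation holds.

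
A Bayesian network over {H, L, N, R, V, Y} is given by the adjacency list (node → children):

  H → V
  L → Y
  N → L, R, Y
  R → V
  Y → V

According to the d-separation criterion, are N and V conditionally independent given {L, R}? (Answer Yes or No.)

No — N and V are not d-separated given {L, R}.

Enumerating the 3 paths from N to V and testing each for blocking by {L, R}:
  1. N → Y → V — Y:chain[open] ⇒ active
  2. N → L → Y → V — L:chain[blocks]; Y:chain[open] ⇒ blocked
  3. N → R → V — R:chain[blocks] ⇒ blocked
At least one path is unblocked, so d-separation fails.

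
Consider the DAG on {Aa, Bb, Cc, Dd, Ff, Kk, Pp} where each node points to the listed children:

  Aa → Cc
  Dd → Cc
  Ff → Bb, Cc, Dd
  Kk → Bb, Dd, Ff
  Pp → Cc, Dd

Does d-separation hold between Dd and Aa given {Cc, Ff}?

No

There are 5 undirected paths between Dd and Aa; checking each against the conditioning set {Cc, Ff}:
Path 1: Dd ← Ff → Cc ← Aa
  Ff is a fork here and Ff is conditioned on, so the path is blocked at Ff.
Path 2: Dd ← Pp → Cc ← Aa
  Pp is a fork and Pp is not conditioned on; Cc is a collider and Cc is conditioned on, which opens it — no node blocks this path, so it is active.
Path 3: Dd → Cc ← Aa
  Cc is a collider and Cc is conditioned on, which opens it — no node blocks this path, so it is active.
Path 4: Dd ← Kk → Bb ← Ff → Cc ← Aa
  Bb is a collider here and neither Bb nor any of its descendants is conditioned on, so the collider stays closed — the path is blocked at Bb.
Path 5: Dd ← Kk → Ff → Cc ← Aa
  Ff is a chain here and Ff is conditioned on, so the path is blocked at Ff.
Because an active path exists, Dd and Aa are not d-separated.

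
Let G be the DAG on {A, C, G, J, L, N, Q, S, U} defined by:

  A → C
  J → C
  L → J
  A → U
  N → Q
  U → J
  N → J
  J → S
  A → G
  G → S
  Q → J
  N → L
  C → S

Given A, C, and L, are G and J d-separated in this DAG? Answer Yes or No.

Yes

6 paths connect G and J; each must be blocked for d-separation to hold:
Path 1: G ← A → U → J
  A is a fork here and A is conditioned on, so the path is blocked at A.
Path 2: G ← A → C ← J
  A is a fork here and A is conditioned on, so the path is blocked at A.
Path 3: G ← A → C → S ← J
  A is a fork here and A is conditioned on, so the path is blocked at A.
Path 4: G → S ← C ← A → U → J
  S is a collider here and neither S nor any of its descendants is conditioned on, so the collider stays closed — the path is blocked at S.
Path 5: G → S ← C ← J
  S is a collider here and neither S nor any of its descendants is conditioned on, so the collider stays closed — the path is blocked at S.
Path 6: G → S ← J
  S is a collider here and neither S nor any of its descendants is conditioned on, so the collider stays closed — the path is blocked at S.
All paths are blocked; G ⊥ J | {A, C, L} holds.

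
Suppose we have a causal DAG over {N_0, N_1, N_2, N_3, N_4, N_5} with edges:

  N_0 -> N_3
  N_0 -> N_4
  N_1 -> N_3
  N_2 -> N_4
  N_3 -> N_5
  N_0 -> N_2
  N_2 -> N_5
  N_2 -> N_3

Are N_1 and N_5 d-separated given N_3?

No — N_1 and N_5 are not d-separated given {N_3}.

There are 4 undirected paths between N_1 and N_5; checking each against the conditioning set {N_3}:
Path 1: N_1 → N_3 ← N_2 → N_5
  N_3 is a collider and N_3 is conditioned on, which opens it; N_2 is a fork and N_2 is not conditioned on — no node blocks this path, so it is active.
Path 2: N_1 → N_3 ← N_0 → N_2 → N_5
  N_3 is a collider and N_3 is conditioned on, which opens it; N_0 is a fork and N_0 is not conditioned on; N_2 is a chain and N_2 is not conditioned on — no node blocks this path, so it is active.
Path 3: N_1 → N_3 ← N_0 → N_4 ← N_2 → N_5
  N_4 is a collider here and neither N_4 nor any of its descendants is conditioned on, so the collider stays closed — the path is blocked at N_4.
Path 4: N_1 → N_3 → N_5
  N_3 is a chain here and N_3 is conditioned on, so the path is blocked at N_3.
At least one path is unblocked, so d-separation fails.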